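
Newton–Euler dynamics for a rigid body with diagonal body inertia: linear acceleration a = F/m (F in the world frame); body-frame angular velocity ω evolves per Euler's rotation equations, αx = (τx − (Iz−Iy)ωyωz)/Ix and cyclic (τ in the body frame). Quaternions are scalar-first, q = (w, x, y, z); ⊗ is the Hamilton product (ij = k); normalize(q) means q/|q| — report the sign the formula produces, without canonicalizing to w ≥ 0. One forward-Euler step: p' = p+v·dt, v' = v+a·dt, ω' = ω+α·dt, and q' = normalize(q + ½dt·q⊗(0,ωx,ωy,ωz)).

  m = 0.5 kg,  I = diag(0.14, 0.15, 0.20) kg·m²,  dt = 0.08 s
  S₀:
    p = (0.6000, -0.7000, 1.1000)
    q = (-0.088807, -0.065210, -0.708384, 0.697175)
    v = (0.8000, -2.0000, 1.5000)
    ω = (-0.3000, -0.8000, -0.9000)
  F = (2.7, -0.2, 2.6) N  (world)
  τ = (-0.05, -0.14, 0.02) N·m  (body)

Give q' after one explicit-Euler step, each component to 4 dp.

q' = (-0.0871, -0.0163, -0.7154, 0.6931)

Hamilton product q⊗(0,ω) = (0.0411873, 1.2219277, -0.1967959, -0.0804209)
updated quaternion q' = (-0.0871, -0.0163, -0.7154, 0.6931)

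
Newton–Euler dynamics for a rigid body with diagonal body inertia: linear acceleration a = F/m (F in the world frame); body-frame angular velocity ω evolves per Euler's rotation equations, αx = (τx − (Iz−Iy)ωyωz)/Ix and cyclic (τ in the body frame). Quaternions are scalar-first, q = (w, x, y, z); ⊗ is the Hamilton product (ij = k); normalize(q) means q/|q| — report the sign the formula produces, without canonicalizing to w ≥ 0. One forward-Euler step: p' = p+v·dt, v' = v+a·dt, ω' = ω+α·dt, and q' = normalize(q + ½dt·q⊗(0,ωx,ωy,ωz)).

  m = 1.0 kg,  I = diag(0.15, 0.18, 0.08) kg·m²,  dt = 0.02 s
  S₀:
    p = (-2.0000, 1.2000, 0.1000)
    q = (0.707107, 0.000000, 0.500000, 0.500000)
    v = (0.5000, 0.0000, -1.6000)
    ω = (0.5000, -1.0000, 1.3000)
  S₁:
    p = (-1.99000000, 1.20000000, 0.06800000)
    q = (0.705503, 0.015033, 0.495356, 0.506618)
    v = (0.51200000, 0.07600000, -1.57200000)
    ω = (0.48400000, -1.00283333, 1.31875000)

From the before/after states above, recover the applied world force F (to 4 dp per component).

velocity change Δv = (0.01200000, 0.07600000, 0.02800000)
applied force F = (0.6000, 3.8000, 1.4000)

F = (0.6000, 3.8000, 1.4000)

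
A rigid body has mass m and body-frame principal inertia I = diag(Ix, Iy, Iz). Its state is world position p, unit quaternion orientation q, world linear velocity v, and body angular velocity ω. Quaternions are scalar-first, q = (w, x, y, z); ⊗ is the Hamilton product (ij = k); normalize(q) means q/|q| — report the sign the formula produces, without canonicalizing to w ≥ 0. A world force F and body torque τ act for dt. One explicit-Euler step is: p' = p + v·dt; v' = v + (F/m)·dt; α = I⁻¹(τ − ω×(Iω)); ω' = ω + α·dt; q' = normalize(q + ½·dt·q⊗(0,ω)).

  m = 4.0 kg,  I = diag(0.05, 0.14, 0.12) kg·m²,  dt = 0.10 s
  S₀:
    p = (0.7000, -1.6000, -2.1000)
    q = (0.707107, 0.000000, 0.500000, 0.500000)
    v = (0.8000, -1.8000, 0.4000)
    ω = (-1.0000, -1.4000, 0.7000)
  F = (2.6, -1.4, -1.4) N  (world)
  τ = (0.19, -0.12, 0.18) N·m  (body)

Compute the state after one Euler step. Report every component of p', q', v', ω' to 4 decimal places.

p' = (0.7800, -1.7800, -2.0600)
q' = (0.7215, 0.0171, 0.4237, 0.5474)
v' = (0.8650, -1.8350, 0.3650)
ω' = (-0.6592, -1.5207, 0.7450)

p + v·dt = (0.7800, -1.7800, -2.0600)
v + (F/m)dt = (0.8650, -1.8350, 0.3650)
ω×(Iω) gyroscopic = (0.0196, 0.0490, 0.1260)
angular accel α = (3.4080, -1.2071, 0.4500)
ω + α·dt = (-0.6592, -1.5207, 0.7450)
q⊗(0,ω) = (0.3500000, 0.3428930, -1.4899498, 0.9949749)
updated quaternion q' = (0.7215, 0.0171, 0.4237, 0.5474)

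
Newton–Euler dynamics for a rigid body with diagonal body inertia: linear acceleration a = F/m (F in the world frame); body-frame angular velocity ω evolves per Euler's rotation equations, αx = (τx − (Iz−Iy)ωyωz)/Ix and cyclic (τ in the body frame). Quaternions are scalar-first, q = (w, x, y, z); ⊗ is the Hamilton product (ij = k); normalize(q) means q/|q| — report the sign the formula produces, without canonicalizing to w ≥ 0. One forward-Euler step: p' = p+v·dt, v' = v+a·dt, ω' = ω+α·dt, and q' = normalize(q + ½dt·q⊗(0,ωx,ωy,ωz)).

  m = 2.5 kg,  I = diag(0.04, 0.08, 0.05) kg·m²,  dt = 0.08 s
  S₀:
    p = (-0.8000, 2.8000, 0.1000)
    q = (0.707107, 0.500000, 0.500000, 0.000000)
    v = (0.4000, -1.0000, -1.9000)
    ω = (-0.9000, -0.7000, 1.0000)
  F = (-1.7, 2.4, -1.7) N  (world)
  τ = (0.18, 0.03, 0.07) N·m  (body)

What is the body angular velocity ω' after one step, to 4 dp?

angular accel α = (3.9750, 0.2625, 0.8960)
ω + α·dt = (-0.5820, -0.6790, 1.0717)

ω' = (-0.5820, -0.6790, 1.0717)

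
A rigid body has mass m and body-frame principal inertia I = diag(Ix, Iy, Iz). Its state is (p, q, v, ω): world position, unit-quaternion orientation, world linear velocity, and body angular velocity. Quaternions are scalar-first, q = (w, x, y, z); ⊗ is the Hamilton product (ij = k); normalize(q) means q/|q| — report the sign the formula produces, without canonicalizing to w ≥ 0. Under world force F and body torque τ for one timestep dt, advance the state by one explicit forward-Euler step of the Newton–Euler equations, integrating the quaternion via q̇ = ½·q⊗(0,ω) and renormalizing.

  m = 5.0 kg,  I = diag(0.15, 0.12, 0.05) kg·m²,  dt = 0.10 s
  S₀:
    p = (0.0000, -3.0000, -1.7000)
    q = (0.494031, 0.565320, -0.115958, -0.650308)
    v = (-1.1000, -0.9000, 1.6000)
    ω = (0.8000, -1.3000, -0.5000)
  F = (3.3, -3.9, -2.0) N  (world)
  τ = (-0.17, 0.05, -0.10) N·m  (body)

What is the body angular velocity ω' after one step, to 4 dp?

ω' = (0.7170, -1.2250, -0.7624)

angular accel α = (-0.8300, 0.7500, -2.6240)
ω + α·dt = (0.7170, -1.2250, -0.7624)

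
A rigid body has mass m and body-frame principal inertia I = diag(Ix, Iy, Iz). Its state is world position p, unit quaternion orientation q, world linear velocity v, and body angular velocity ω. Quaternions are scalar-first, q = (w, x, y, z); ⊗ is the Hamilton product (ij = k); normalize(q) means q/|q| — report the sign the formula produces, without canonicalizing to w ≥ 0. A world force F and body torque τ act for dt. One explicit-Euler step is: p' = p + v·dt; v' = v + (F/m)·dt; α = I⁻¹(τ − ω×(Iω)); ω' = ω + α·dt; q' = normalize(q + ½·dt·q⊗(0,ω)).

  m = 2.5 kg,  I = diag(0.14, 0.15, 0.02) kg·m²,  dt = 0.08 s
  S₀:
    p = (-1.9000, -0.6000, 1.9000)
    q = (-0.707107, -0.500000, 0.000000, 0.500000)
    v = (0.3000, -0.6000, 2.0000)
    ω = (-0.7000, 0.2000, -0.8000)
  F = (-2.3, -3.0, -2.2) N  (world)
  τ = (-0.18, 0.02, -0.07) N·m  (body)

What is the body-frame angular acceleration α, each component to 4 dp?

gyro term ω×Iω = (0.0208, 0.0672, -0.0014)
α = I⁻¹(τ − ω×Iω) = (-1.4343, -0.3147, -3.4300)

α = (-1.4343, -0.3147, -3.4300)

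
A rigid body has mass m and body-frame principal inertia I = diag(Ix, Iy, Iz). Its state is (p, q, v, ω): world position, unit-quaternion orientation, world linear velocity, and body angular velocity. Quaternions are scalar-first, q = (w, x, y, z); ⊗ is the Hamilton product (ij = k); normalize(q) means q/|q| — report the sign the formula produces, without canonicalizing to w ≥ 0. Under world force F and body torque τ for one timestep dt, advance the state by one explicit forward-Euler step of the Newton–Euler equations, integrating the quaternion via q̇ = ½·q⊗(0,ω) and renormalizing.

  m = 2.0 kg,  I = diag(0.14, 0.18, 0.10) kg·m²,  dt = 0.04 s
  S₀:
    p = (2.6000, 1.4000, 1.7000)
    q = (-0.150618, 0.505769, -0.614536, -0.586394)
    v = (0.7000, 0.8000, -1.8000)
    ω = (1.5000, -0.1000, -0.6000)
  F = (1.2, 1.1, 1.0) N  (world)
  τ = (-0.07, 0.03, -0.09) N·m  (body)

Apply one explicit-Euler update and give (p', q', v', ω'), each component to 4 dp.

p' = (2.6280, 1.4320, 1.6280)
q' = (-0.1740, 0.5072, -0.6254, -0.5669)
v' = (0.7240, 0.8220, -1.7800)
ω' = (1.4814, -0.0853, -0.6336)

a = F/m = (0.6000, 0.5500, 0.5000)
p' = p + v·dt = (2.6280, 1.4320, 1.6280)
new velocity v' = (0.7240, 0.8220, -1.7800)
α = I⁻¹(τ − ω×Iω) = (-0.4657, 0.3667, -0.8400)
new body rate ω' = (1.4814, -0.0853, -0.6336)
Hamilton product q⊗(0,ω) = (-1.1719435, 0.0841552, -0.5610678, 0.9615979)
updated quaternion q' = (-0.1740, 0.5072, -0.6254, -0.5669)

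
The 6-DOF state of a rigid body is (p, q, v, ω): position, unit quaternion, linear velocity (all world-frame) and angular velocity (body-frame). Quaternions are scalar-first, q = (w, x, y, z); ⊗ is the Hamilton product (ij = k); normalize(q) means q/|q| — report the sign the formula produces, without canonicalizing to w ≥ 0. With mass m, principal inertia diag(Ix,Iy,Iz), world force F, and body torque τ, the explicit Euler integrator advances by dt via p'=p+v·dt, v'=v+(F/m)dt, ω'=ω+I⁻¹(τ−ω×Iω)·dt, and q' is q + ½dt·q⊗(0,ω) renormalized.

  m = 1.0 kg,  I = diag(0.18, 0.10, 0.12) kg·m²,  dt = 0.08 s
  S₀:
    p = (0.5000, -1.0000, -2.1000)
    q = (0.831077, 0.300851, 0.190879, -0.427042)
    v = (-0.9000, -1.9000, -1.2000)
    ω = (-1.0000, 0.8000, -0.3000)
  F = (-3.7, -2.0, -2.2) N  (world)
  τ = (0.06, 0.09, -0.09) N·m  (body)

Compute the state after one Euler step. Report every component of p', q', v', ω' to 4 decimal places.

angular accel α = (0.3600, 0.7200, -1.2833)
new body rate ω' = (-0.9712, 0.8576, -0.4027)
q⊗(0,ω) = (0.0200352, -0.5467071, 1.1821589, 0.1822367)
q' = normalize(q + ½dt·q⊗(0,ω)) = (0.8307, 0.2786, 0.2378, -0.4192)
linear accel F/m = (-3.7000, -2.0000, -2.2000)
p + v·dt = (0.4280, -1.1520, -2.1960)
new velocity v' = (-1.1960, -2.0600, -1.3760)

p' = (0.4280, -1.1520, -2.1960)
q' = (0.8307, 0.2786, 0.2378, -0.4192)
v' = (-1.1960, -2.0600, -1.3760)
ω' = (-0.9712, 0.8576, -0.4027)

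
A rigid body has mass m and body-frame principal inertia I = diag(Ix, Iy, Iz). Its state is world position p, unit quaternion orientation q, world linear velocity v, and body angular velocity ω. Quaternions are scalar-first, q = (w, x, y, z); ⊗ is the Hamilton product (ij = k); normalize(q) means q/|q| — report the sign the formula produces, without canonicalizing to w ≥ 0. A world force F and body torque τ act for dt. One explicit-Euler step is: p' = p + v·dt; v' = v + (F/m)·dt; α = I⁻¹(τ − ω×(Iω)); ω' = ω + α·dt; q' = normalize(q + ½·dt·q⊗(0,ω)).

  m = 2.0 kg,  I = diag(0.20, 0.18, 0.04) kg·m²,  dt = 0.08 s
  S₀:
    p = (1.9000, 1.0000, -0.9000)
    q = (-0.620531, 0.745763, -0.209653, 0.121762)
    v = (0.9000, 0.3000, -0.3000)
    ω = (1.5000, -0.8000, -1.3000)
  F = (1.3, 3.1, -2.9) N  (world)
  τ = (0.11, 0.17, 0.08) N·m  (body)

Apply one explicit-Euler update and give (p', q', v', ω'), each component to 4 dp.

p' = (1.9720, 1.0240, -0.9240)
q' = (-0.6632, 0.7207, -0.1432, 0.1422)
v' = (0.9520, 0.4240, -0.4160)
ω' = (1.6022, -0.5858, -1.1880)

new position p' = (1.9720, 1.0240, -0.9240)
new velocity v' = (0.9520, 0.4240, -0.4160)
(τ − ω×Iω)/I = (1.2780, 2.6778, 1.4000)
ω + α·dt = (1.6022, -0.5858, -1.1880)
2q̇ = q⊗(0,ω) = (-1.1280763, -0.5608380, 1.6485597, 0.5245594)
updated quaternion q' = (-0.6632, 0.7207, -0.1432, 0.1422)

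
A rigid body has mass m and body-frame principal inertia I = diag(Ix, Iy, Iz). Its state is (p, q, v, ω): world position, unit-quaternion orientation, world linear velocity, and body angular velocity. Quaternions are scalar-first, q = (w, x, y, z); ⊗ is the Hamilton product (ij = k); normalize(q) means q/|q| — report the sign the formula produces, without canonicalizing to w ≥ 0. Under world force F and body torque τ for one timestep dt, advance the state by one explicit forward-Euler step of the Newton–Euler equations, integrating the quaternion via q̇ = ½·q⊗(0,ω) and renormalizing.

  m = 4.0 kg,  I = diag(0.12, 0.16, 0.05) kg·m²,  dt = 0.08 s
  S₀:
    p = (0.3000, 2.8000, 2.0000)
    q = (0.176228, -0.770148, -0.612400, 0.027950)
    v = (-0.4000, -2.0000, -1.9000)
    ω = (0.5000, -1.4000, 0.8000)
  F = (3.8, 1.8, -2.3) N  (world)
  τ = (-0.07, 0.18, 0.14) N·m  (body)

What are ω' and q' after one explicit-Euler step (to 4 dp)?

ω' = (0.3712, -1.3240, 1.0688)
q' = (0.1561, -0.7829, -0.5957, 0.0888)

angular accel α = (-1.6100, 0.9500, 3.3600)
ω + α·dt = (0.3712, -1.3240, 1.0688)
2q̇ = q⊗(0,ω) = (-0.4946460, -0.3626760, 0.3833742, 1.5253896)
q' = normalize(q + ½dt·q⊗(0,ω)) = (0.1561, -0.7829, -0.5957, 0.0888)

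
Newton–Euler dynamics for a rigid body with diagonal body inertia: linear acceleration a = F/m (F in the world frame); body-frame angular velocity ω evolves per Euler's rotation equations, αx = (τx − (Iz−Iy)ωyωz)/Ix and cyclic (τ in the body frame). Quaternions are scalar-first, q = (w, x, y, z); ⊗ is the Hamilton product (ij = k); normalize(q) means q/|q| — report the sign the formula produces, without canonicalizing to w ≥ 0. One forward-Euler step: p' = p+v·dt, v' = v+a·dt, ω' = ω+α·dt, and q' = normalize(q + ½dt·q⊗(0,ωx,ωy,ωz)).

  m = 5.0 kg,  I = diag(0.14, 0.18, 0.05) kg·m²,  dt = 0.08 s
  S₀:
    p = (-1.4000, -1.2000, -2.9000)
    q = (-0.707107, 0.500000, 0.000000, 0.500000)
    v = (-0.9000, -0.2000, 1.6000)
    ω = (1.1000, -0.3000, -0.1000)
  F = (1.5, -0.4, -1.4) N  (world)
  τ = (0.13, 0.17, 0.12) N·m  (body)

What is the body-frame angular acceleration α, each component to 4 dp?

gyro term ω×Iω = (-0.0039, -0.0099, -0.0132)
angular accel α = (0.9564, 0.9994, 2.6640)

α = (0.9564, 0.9994, 2.6640)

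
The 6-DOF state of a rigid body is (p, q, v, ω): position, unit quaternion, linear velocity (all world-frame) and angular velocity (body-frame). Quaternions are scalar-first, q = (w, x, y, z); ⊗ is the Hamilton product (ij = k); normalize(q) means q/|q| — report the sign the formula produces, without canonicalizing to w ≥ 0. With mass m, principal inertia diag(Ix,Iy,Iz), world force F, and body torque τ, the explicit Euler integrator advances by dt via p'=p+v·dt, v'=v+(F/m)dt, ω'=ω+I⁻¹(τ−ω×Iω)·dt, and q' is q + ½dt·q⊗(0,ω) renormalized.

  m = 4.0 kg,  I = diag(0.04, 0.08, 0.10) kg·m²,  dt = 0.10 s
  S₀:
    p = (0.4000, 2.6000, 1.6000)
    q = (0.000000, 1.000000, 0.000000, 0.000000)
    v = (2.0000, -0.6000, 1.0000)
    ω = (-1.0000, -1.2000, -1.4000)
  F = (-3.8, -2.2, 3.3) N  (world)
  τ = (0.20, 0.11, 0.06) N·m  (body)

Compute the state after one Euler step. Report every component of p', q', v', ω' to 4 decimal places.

ω×(Iω) gyroscopic = (0.0336, -0.0840, 0.0480)
(τ − ω×Iω)/I = (4.1600, 2.4250, 0.1200)
ω + α·dt = (-0.5840, -0.9575, -1.3880)
2q̇ = q⊗(0,ω) = (1.0000000, 0.0000000, 1.4000000, -1.2000000)
q + ½dt·q⊗(0,ω), renormalized = (0.0497, 0.9945, 0.0696, -0.0597)
new position p' = (0.6000, 2.5400, 1.7000)
new velocity v' = (1.9050, -0.6550, 1.0825)

p' = (0.6000, 2.5400, 1.7000)
q' = (0.0497, 0.9945, 0.0696, -0.0597)
v' = (1.9050, -0.6550, 1.0825)
ω' = (-0.5840, -0.9575, -1.3880)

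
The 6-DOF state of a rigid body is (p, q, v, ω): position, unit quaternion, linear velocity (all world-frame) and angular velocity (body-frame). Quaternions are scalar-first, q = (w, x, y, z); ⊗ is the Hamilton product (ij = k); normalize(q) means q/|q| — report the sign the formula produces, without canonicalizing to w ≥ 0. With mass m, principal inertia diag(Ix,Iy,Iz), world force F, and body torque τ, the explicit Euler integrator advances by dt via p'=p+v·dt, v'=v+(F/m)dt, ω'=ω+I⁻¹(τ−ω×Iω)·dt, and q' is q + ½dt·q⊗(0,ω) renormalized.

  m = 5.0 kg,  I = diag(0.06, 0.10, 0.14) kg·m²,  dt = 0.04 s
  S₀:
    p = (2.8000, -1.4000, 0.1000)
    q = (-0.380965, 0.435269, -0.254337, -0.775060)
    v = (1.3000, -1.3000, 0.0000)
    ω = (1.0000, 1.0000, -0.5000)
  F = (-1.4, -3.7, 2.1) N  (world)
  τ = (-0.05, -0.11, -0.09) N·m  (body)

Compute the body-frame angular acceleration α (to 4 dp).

ω×(Iω) gyroscopic = (-0.0200, 0.0400, 0.0400)
α = I⁻¹(τ − ω×Iω) = (-0.5000, -1.5000, -0.9286)

α = (-0.5000, -1.5000, -0.9286)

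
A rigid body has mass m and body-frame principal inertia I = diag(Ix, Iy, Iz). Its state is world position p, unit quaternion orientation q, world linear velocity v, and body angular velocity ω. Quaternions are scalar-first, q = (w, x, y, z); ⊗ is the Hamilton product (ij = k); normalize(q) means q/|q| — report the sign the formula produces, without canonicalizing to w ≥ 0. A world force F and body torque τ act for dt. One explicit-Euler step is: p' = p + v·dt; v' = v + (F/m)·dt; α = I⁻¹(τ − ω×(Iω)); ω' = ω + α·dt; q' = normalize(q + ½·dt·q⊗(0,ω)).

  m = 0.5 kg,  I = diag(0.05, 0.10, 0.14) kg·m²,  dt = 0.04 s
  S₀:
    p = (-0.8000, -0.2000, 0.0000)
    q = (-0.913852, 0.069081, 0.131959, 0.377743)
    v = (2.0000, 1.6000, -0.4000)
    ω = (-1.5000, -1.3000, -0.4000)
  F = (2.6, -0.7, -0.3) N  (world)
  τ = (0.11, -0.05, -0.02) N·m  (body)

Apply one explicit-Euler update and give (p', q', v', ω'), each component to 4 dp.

angular accel α = (1.7840, 0.0400, -0.8393)
ω + α·dt = (-1.4286, -1.2984, -0.4336)
Hamilton product q⊗(0,ω) = (0.4262654, 1.8090603, 0.6490255, 0.4736740)
q + ½dt·q⊗(0,ω), renormalized = (-0.9046, 0.1052, 0.1448, 0.3869)
linear accel F/m = (5.2000, -1.4000, -0.6000)
p + v·dt = (-0.7200, -0.1360, -0.0160)
v + (F/m)dt = (2.2080, 1.5440, -0.4240)

p' = (-0.7200, -0.1360, -0.0160)
q' = (-0.9046, 0.1052, 0.1448, 0.3869)
v' = (2.2080, 1.5440, -0.4240)
ω' = (-1.4286, -1.2984, -0.4336)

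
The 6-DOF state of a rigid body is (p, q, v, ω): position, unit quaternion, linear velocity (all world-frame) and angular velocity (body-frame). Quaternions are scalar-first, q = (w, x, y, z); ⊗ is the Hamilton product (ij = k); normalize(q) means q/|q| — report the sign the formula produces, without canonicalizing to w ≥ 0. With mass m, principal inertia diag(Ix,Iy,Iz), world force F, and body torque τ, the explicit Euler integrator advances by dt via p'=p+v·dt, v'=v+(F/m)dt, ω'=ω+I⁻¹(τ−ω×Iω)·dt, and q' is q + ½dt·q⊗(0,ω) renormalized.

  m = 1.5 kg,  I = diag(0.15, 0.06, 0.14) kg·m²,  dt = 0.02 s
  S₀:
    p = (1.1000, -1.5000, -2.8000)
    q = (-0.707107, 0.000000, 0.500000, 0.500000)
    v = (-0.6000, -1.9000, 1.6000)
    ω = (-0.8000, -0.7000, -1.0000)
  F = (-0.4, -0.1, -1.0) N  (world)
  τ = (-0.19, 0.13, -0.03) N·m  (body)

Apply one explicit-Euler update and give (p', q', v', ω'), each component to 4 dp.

a = F/m = (-0.2667, -0.0667, -0.6667)
p + v·dt = (1.0880, -1.5380, -2.7680)
v' = v + a·dt = (-0.6053, -1.9013, 1.5867)
precession coupling ω×(Iω) = (0.0560, 0.0080, -0.0504)
angular accel α = (-1.6400, 2.0333, 0.1457)
ω' = ω + α·dt = (-0.8328, -0.6593, -0.9971)
Hamilton product q⊗(0,ω) = (0.8500000, 0.4156856, 0.0949749, 1.1071070)
q + ½dt·q⊗(0,ω), renormalized = (-0.6985, 0.0042, 0.5009, 0.5110)

p' = (1.0880, -1.5380, -2.7680)
q' = (-0.6985, 0.0042, 0.5009, 0.5110)
v' = (-0.6053, -1.9013, 1.5867)
ω' = (-0.8328, -0.6593, -0.9971)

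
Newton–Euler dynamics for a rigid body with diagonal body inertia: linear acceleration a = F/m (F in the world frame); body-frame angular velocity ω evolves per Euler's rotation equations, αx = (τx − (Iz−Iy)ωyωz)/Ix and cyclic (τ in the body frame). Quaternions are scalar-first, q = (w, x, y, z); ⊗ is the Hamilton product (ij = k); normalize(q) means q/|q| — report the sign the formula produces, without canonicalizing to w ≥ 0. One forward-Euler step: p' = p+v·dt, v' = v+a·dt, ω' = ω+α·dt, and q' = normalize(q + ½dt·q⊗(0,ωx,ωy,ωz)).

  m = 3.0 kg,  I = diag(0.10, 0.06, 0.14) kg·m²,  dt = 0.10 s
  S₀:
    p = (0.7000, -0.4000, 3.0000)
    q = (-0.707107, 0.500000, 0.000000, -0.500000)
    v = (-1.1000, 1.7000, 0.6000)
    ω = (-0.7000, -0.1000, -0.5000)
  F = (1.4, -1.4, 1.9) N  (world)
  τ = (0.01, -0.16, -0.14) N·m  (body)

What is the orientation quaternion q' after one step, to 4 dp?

q' = (-0.7014, 0.5218, 0.0335, -0.4844)

Hamilton product q⊗(0,ω) = (0.1000000, 0.4449749, 0.6707107, 0.3035535)
updated quaternion q' = (-0.7014, 0.5218, 0.0335, -0.4844)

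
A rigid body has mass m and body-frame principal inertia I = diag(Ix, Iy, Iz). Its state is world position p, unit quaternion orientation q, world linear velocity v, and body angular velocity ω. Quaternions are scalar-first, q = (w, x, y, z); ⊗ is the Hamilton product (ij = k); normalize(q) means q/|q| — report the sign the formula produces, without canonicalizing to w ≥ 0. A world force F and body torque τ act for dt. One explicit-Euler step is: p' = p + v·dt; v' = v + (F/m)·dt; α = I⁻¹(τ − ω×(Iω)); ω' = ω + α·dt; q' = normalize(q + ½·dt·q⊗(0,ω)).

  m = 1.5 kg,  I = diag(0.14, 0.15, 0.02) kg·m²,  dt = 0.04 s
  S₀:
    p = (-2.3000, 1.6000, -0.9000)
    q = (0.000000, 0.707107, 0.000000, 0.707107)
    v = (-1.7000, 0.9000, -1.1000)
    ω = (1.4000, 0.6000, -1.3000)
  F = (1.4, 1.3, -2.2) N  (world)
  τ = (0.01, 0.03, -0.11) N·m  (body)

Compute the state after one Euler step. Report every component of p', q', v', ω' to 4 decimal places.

gyro term ω×Iω = (0.1014, -0.2184, 0.0084)
(τ − ω×Iω)/I = (-0.6529, 1.6560, -5.9200)
new body rate ω' = (1.3739, 0.6662, -1.5368)
Hamilton product q⊗(0,ω) = (-0.0707107, -0.4242642, 1.9091889, 0.4242642)
q + ½dt·q⊗(0,ω), renormalized = (-0.0014, 0.6981, 0.0382, 0.7150)
p' = p + v·dt = (-2.3680, 1.6360, -0.9440)
new velocity v' = (-1.6627, 0.9347, -1.1587)

p' = (-2.3680, 1.6360, -0.9440)
q' = (-0.0014, 0.6981, 0.0382, 0.7150)
v' = (-1.6627, 0.9347, -1.1587)
ω' = (1.3739, 0.6662, -1.5368)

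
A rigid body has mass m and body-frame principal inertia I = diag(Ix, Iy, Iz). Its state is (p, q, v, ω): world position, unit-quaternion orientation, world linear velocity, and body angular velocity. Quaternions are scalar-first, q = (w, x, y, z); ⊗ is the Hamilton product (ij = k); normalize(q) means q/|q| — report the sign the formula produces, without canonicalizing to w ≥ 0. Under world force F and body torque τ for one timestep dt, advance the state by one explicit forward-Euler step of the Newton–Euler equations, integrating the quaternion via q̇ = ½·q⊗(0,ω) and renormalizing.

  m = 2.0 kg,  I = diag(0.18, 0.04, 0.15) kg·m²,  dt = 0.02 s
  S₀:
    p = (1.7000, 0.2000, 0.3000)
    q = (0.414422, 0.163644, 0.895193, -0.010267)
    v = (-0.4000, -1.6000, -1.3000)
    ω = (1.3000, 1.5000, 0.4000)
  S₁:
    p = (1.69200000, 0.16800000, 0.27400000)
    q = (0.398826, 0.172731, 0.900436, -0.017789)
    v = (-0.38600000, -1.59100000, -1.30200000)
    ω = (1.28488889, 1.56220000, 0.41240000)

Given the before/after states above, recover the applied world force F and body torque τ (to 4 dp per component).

F = (1.4000, 0.9000, -0.2000)
τ = (-0.0700, 0.1400, -0.1800)

v₁ − v₀ = (0.01400000, 0.00900000, -0.00200000)
m·(v₁−v₀)/dt = (1.4000, 0.9000, -0.2000)
rate change Δω = (-0.01511111, 0.06220000, 0.01240000)
applied torque τ = (-0.0700, 0.1400, -0.1800)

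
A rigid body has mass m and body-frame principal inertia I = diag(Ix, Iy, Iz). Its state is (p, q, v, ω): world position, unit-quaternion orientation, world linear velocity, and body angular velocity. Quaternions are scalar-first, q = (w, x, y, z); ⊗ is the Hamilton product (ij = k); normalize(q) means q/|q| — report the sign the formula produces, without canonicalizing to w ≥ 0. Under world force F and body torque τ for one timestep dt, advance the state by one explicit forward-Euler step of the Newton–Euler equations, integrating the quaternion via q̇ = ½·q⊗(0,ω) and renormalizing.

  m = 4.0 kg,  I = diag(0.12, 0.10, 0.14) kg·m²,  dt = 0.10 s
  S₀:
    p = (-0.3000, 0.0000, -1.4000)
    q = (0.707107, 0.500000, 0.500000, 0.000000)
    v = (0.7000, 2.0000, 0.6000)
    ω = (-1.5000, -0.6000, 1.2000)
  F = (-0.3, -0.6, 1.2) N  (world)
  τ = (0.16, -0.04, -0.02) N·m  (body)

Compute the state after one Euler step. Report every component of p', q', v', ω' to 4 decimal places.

p' = (-0.2300, 0.2000, -1.3400)
q' = (0.7558, 0.4746, 0.4465, 0.0646)
v' = (0.6925, 1.9850, 0.6300)
ω' = (-1.3427, -0.6760, 1.1986)

p + v·dt = (-0.2300, 0.2000, -1.3400)
v + (F/m)dt = (0.6925, 1.9850, 0.6300)
gyro term ω×Iω = (-0.0288, 0.0360, -0.0180)
(τ − ω×Iω)/I = (1.5733, -0.7600, -0.0143)
ω' = ω + α·dt = (-1.3427, -0.6760, 1.1986)
q⊗(0,ω) = (1.0500000, -0.4606605, -1.0242642, 1.2985284)
q' = normalize(q + ½dt·q⊗(0,ω)) = (0.7558, 0.4746, 0.4465, 0.0646)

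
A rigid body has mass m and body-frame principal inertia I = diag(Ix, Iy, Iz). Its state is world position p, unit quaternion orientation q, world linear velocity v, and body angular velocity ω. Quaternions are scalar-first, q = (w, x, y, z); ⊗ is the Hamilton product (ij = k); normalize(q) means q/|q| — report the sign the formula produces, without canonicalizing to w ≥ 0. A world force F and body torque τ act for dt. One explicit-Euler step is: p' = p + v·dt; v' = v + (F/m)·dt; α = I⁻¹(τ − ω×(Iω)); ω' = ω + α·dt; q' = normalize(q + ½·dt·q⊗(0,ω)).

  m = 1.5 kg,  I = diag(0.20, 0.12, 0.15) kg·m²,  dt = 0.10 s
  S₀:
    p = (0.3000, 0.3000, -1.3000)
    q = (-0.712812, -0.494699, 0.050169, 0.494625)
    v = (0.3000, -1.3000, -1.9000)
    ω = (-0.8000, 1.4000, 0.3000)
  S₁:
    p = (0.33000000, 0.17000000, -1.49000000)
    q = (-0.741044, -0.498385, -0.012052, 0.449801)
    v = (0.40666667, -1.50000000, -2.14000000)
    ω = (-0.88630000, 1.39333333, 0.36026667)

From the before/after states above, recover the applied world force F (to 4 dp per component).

F = (1.6000, -3.0000, -3.6000)

v₁ − v₀ = (0.10666667, -0.20000000, -0.24000000)
applied force F = (1.6000, -3.0000, -3.6000)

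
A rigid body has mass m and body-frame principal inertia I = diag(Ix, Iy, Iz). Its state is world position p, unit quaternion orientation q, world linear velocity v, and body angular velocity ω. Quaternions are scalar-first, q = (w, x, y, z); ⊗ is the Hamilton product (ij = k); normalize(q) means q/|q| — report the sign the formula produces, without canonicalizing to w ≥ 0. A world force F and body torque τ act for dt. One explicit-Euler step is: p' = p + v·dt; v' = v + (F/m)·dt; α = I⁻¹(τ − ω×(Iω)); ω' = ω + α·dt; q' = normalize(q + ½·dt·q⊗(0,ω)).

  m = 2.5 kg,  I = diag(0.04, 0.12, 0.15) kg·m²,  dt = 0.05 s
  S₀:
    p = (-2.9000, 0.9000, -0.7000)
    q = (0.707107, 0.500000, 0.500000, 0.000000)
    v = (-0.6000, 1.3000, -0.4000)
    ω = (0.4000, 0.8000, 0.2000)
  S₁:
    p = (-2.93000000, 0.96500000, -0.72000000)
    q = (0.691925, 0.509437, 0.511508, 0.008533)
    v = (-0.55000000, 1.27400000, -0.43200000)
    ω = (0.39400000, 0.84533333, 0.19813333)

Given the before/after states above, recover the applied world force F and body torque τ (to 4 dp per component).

F = (2.5000, -1.3000, -1.6000)
τ = (0.0000, 0.1000, 0.0200)

ω₁ − ω₀ = (-0.00600000, 0.04533333, -0.00186667)
precession coupling = (0.0048, -0.0088, 0.0256)
τ = I·(Δω/dt) + ω₀×(Iω₀) = (0.0000, 0.1000, 0.0200)
v₁ − v₀ = (0.05000000, -0.02600000, -0.03200000)
m·(v₁−v₀)/dt = (2.5000, -1.3000, -1.6000)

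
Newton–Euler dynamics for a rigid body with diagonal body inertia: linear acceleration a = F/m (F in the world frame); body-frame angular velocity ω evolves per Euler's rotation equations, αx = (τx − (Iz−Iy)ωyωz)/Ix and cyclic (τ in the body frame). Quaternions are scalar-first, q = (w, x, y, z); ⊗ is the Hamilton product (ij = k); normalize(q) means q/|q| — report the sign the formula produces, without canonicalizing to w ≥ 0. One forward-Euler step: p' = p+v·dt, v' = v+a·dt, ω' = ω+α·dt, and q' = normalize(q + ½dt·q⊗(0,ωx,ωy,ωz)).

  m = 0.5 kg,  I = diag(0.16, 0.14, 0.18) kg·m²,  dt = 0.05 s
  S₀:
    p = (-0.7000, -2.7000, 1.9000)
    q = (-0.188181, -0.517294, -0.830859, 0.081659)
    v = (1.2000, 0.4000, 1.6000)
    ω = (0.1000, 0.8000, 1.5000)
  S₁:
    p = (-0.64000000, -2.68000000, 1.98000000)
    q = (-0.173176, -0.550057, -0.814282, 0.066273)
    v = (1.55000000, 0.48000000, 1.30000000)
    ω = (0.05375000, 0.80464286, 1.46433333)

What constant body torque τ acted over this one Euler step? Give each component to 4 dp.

rate change Δω = (-0.04625000, 0.00464286, -0.03566667)
applied torque τ = (-0.1000, 0.0100, -0.1300)

τ = (-0.1000, 0.0100, -0.1300)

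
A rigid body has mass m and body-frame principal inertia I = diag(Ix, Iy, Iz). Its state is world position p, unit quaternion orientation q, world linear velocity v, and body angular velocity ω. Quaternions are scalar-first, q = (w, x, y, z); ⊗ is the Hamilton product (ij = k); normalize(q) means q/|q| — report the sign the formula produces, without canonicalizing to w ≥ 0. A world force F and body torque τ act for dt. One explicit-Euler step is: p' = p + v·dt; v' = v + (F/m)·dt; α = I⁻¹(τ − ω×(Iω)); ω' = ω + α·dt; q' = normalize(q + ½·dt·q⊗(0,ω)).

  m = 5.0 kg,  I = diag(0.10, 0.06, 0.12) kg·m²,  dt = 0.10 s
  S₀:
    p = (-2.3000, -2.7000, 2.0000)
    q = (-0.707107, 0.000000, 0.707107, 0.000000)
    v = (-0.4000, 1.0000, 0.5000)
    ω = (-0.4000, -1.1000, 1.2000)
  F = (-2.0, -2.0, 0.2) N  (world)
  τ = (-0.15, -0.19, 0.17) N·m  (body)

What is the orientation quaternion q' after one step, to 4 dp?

2q̇ = q⊗(0,ω) = (0.7778177, 1.1313712, 0.7778177, -0.5656856)
updated quaternion q' = (-0.6659, 0.0564, 0.7434, -0.0282)

q' = (-0.6659, 0.0564, 0.7434, -0.0282)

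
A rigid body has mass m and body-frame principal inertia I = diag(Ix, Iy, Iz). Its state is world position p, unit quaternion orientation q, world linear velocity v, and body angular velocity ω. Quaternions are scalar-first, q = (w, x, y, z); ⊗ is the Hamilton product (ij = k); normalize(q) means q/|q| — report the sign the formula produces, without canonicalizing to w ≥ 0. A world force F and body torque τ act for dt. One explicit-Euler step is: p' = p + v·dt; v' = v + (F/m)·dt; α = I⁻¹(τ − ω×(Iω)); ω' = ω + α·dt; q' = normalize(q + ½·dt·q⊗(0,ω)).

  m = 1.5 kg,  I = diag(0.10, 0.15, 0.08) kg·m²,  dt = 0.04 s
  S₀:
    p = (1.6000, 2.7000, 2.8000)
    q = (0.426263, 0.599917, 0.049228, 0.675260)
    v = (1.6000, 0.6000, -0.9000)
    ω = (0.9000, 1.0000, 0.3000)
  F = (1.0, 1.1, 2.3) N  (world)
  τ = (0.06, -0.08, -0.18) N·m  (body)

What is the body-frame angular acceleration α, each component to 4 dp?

ω×(Iω) gyroscopic = (-0.0210, 0.0054, 0.0450)
α = I⁻¹(τ − ω×Iω) = (0.8100, -0.5693, -2.8125)

α = (0.8100, -0.5693, -2.8125)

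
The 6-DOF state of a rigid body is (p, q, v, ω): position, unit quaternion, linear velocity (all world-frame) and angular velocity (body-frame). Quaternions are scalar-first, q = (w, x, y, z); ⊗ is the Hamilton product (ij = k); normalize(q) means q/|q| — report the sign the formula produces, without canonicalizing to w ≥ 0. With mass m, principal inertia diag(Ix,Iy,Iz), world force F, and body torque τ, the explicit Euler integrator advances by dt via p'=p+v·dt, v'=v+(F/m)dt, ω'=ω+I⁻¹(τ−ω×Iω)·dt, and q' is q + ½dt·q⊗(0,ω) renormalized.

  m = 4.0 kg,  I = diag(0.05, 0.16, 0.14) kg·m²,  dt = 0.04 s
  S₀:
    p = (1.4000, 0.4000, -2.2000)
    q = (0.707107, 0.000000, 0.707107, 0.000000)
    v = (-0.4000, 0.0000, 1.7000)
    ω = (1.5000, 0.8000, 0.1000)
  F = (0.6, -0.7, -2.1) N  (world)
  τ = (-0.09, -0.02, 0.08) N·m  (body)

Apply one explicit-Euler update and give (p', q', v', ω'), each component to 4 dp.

(τ − ω×Iω)/I = (-1.7680, -0.0406, -0.3714)
ω + α·dt = (1.4293, 0.7984, 0.0851)
Hamilton product q⊗(0,ω) = (-0.5656856, 1.1313712, 0.5656856, -0.9899498)
q' = normalize(q + ½dt·q⊗(0,ω)) = (0.6954, 0.0226, 0.7180, -0.0198)
p + v·dt = (1.3840, 0.4000, -2.1320)
new velocity v' = (-0.3940, -0.0070, 1.6790)

p' = (1.3840, 0.4000, -2.1320)
q' = (0.6954, 0.0226, 0.7180, -0.0198)
v' = (-0.3940, -0.0070, 1.6790)
ω' = (1.4293, 0.7984, 0.0851)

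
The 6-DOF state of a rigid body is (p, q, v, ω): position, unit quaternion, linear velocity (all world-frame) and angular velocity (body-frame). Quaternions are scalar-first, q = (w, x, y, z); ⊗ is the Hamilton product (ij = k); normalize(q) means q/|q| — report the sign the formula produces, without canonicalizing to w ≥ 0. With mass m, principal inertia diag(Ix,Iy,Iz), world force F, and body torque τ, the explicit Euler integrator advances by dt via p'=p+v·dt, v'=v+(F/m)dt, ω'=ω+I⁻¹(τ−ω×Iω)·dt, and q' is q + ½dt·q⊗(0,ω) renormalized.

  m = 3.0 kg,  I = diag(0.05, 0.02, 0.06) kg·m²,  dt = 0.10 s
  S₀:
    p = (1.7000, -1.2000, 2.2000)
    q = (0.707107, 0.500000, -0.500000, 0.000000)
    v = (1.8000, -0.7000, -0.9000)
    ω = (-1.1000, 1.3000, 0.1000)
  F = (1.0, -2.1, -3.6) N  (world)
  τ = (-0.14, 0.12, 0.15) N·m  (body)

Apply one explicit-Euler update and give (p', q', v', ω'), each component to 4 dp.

p' = p + v·dt = (1.8800, -1.2700, 2.1100)
v' = v + a·dt = (1.8333, -0.7700, -1.0200)
ω×(Iω) gyroscopic = (0.0052, 0.0011, 0.0429)
α = I⁻¹(τ − ω×Iω) = (-2.9040, 5.9450, 1.7850)
ω + α·dt = (-1.3904, 1.8945, 0.2785)
2q̇ = q⊗(0,ω) = (1.2000000, -0.8278177, 0.8692391, 0.1707107)
q + ½dt·q⊗(0,ω), renormalized = (0.7643, 0.4569, -0.4549, 0.0085)

p' = (1.8800, -1.2700, 2.1100)
q' = (0.7643, 0.4569, -0.4549, 0.0085)
v' = (1.8333, -0.7700, -1.0200)
ω' = (-1.3904, 1.8945, 0.2785)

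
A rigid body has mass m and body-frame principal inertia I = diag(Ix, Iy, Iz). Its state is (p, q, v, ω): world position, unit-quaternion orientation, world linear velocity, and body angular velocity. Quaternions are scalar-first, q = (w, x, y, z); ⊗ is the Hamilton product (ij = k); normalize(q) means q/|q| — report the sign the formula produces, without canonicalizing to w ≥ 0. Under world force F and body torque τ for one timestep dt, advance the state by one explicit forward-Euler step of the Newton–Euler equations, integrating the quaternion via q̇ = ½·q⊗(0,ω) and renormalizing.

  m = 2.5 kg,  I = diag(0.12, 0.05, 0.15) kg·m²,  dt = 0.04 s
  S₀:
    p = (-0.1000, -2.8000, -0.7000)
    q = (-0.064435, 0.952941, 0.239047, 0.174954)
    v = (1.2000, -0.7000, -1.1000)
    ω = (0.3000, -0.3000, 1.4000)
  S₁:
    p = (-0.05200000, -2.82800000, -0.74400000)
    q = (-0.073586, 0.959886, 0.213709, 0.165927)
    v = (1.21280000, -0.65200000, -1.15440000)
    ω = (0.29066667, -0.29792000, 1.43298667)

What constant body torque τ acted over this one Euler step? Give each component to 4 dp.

τ = (-0.0700, -0.0100, 0.1300)

rate change Δω = (-0.00933333, 0.00208000, 0.03298667)
I·α + gyro = (-0.0700, -0.0100, 0.1300)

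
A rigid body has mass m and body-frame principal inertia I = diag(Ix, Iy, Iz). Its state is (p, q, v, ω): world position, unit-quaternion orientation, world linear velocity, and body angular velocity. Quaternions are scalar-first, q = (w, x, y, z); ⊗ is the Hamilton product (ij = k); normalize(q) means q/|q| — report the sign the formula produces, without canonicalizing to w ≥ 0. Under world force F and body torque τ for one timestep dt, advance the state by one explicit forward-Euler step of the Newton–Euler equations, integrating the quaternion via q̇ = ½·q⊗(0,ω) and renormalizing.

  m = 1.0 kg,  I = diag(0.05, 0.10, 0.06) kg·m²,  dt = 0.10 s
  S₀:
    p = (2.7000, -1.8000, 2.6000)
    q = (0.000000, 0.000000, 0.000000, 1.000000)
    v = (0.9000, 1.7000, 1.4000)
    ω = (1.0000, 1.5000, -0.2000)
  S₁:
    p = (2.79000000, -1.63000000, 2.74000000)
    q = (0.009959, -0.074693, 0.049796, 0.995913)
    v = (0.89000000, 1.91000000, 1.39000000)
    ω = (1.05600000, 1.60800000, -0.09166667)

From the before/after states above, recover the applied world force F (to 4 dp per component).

F = (-0.1000, 2.1000, -0.1000)

Δv = v₁−v₀ = (-0.01000000, 0.21000000, -0.01000000)
F = m·Δv/dt = (-0.1000, 2.1000, -0.1000)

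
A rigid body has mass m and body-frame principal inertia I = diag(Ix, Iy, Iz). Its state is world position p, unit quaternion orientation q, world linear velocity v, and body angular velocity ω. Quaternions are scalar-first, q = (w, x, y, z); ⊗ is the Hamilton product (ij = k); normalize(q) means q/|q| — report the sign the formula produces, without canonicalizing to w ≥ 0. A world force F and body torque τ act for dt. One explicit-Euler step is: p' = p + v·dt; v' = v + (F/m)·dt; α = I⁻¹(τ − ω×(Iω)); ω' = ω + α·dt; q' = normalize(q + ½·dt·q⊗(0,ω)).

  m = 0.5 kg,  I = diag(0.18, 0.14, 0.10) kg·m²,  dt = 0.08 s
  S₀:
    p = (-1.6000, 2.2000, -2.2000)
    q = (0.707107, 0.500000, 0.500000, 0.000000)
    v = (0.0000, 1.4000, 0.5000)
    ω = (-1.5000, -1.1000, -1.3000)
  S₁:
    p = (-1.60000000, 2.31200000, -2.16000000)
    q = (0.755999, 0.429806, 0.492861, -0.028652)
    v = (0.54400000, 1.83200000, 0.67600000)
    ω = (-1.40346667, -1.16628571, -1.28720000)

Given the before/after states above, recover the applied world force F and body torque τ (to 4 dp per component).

F = (3.4000, 2.7000, 1.1000)
τ = (0.1600, 0.0400, -0.0500)

rate change Δω = (0.09653333, -0.06628571, 0.01280000)
ω₀×(Iω₀) = (-0.0572, 0.1560, -0.0660)
τ = I·(Δω/dt) + ω₀×(Iω₀) = (0.1600, 0.0400, -0.0500)
velocity change Δv = (0.54400000, 0.43200000, 0.17600000)
applied force F = (3.4000, 2.7000, 1.1000)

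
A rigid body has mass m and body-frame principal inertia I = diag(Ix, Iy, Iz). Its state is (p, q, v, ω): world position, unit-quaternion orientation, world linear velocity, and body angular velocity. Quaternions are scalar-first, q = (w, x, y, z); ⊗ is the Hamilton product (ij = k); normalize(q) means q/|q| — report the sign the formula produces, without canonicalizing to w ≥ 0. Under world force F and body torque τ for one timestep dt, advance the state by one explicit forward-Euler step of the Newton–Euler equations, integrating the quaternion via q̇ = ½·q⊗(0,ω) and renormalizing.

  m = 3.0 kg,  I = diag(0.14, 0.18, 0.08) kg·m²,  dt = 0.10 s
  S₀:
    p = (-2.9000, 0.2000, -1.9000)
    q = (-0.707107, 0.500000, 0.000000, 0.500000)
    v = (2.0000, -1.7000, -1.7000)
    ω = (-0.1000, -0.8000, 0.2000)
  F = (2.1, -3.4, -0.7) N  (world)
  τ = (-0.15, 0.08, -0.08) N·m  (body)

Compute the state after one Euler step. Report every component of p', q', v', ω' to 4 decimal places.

p' = (-2.7000, 0.0300, -2.0700)
q' = (-0.7090, 0.5231, 0.0208, 0.4725)
v' = (2.0700, -1.8133, -1.7233)
ω' = (-0.2186, -0.7549, 0.0960)

a = (0.7000, -1.1333, -0.2333)
p' = p + v·dt = (-2.7000, 0.0300, -2.0700)
v' = v + a·dt = (2.0700, -1.8133, -1.7233)
angular accel α = (-1.1857, 0.4511, -1.0400)
new body rate ω' = (-0.2186, -0.7549, 0.0960)
Hamilton product q⊗(0,ω) = (-0.0500000, 0.4707107, 0.4156856, -0.5414214)
q' = normalize(q + ½dt·q⊗(0,ω)) = (-0.7090, 0.5231, 0.0208, 0.4725)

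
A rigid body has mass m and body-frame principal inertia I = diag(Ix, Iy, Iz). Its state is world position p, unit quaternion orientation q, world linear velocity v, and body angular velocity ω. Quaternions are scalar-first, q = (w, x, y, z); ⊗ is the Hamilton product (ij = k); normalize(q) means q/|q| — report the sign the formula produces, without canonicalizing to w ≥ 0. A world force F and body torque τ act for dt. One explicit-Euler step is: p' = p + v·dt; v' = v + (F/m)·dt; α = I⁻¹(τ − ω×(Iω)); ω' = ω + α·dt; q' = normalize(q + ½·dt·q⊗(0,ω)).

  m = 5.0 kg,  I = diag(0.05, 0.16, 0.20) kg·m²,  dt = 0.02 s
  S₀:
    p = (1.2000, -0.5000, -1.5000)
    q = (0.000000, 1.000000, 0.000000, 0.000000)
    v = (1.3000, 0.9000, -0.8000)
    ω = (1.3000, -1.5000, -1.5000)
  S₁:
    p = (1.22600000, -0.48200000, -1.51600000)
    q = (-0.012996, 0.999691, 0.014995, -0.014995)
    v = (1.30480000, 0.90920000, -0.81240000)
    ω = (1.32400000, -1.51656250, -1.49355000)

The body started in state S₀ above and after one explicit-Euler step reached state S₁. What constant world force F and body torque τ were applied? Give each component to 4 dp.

ω₁ − ω₀ = (0.02400000, -0.01656250, 0.00645000)
gyro term ω₀×Iω₀ = (0.0900, 0.2925, -0.2145)
applied torque τ = (0.1500, 0.1600, -0.1500)
v₁ − v₀ = (0.00480000, 0.00920000, -0.01240000)
F = m·Δv/dt = (1.2000, 2.3000, -3.1000)

F = (1.2000, 2.3000, -3.1000)
τ = (0.1500, 0.1600, -0.1500)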